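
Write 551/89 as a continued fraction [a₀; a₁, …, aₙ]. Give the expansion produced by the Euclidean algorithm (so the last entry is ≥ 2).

[6; 5, 4, 4]

551 = 6×89 + 17
89 = 5×17 + 4
17 = 4×4 + 1
4 = 4×1 + 0  (stop)
So 551/89 = [6; 5, 4, 4].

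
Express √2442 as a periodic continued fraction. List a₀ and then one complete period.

a₀ = ⌊√2442⌋ = 49.
With m₀=0, d₀=1 and mₖ₊₁ = dₖaₖ − mₖ, dₖ₊₁ = (n − mₖ₊₁²)/dₖ, aₖ₊₁ = ⌊(a₀+mₖ₊₁)/dₖ₊₁⌋:
  k=1: m=49, d=41, a=2
  k=2: m=33, d=33, a=2
  k=3: m=33, d=41, a=2
  k=4: m=49, d=1, a=98
d=1 and a=2a₀=98 at k=4, so the next step gives (m, d) = (49, 41) again — its k=1 value — and the period has length 4.

[49; 2, 2, 2, 98]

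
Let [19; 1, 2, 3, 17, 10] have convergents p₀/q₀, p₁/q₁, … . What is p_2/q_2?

Using pₖ = aₖpₖ₋₁ + pₖ₋₂, qₖ = aₖqₖ₋₁ + qₖ₋₂ (with p₋₁=1, p₋₂=0, q₋₁=0, q₋₂=1):
  k=0: a=19, p=19, q=1
  k=1: a=1, p=20, q=1
  k=2: a=2, p=59, q=3

59/3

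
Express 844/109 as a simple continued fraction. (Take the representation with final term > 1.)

[7; 1, 2, 1, 8, 3]

844 = 7·109 + 81
109 = 1·81 + 28
81 = 2·28 + 25
28 = 1·25 + 3
25 = 8·3 + 1
3 = 3·1 + 0  (stop)
So 844/109 = [7; 1, 2, 1, 8, 3].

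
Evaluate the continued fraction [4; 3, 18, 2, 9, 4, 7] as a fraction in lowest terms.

Using pₖ = aₖpₖ₋₁ + pₖ₋₂ and qₖ = aₖqₖ₋₁ + qₖ₋₂:
  k=0: a=4, p=4, q=1
  k=1: a=3, p=13, q=3
  k=2: a=18, p=238, q=55
  k=3: a=2, p=489, q=113
  k=4: a=9, p=4639, q=1072
  k=5: a=4, p=19045, q=4401
  k=6: a=7, p=137954, q=31879

137954/31879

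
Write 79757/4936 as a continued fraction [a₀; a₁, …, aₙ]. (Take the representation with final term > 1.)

[16; 6, 3, 8, 15, 2]

79757 = 16×4936 + 781
4936 = 6×781 + 250
781 = 3×250 + 31
250 = 8×31 + 2
31 = 15×2 + 1
2 = 2×1 + 0  (stop)
So 79757/4936 = [16; 6, 3, 8, 15, 2].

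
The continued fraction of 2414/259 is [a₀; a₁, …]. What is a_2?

8

2414 = 9·259 + 83   →  a_0 = 9
259 = 3·83 + 10   →  a_1 = 3
83 = 8·10 + 3   →  a_2 = 8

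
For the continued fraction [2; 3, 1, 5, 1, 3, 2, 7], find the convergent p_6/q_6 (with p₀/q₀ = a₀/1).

531/235

Using pₖ = aₖpₖ₋₁ + pₖ₋₂, qₖ = aₖqₖ₋₁ + qₖ₋₂ (with p₋₁=1, p₋₂=0, q₋₁=0, q₋₂=1):
  k=0: a=2, p=2, q=1
  k=1: a=3, p=7, q=3
  k=2: a=1, p=9, q=4
  k=3: a=5, p=52, q=23
  k=4: a=1, p=61, q=27
  k=5: a=3, p=235, q=104
  k=6: a=2, p=531, q=235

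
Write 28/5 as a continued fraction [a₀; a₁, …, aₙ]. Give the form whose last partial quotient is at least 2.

28 = 5·5 + 3
5 = 1·3 + 2
3 = 1·2 + 1
2 = 2·1 + 0  (stop)
So 28/5 = [5; 1, 1, 2].

[5; 1, 1, 2]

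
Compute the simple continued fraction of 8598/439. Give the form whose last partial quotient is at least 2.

8598 = 19×439 + 257
439 = 1×257 + 182
257 = 1×182 + 75
182 = 2×75 + 32
75 = 2×32 + 11
32 = 2×11 + 10
11 = 1×10 + 1
10 = 10×1 + 0  (stop)
So 8598/439 = [19; 1, 1, 2, 2, 2, 1, 10].

[19; 1, 1, 2, 2, 2, 1, 10]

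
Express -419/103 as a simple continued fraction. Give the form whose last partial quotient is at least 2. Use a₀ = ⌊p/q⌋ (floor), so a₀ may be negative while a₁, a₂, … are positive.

[-5; 1, 13, 1, 2, 2]

-419 = -5·103 + 96
103 = 1·96 + 7
96 = 13·7 + 5
7 = 1·5 + 2
5 = 2·2 + 1
2 = 2·1 + 0  (stop)
So -419/103 = [-5; 1, 13, 1, 2, 2].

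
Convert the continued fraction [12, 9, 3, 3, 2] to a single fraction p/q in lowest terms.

Using pₖ = aₖpₖ₋₁ + pₖ₋₂ and qₖ = aₖqₖ₋₁ + qₖ₋₂:
  k=0: a=12, p=12, q=1
  k=1: a=9, p=109, q=9
  k=2: a=3, p=339, q=28
  k=3: a=3, p=1126, q=93
  k=4: a=2, p=2591, q=214

2591/214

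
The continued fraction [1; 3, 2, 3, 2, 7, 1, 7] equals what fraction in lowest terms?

Fold from the inside: start with 7/1.
  1 + 1/7 = 8/7
  7 + 7/8 = 63/8
  2 + 8/63 = 134/63
  3 + 63/134 = 465/134
  2 + 134/465 = 1064/465
  3 + 465/1064 = 3657/1064
  1 + 1064/3657 = 4721/3657

4721/3657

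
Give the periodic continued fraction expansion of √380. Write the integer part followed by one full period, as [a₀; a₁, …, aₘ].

a₀ = ⌊√380⌋ = 19.
With m₀=0, d₀=1 and mₖ₊₁ = dₖaₖ − mₖ, dₖ₊₁ = (n − mₖ₊₁²)/dₖ, aₖ₊₁ = ⌊(a₀+mₖ₊₁)/dₖ₊₁⌋:
  k=1: m=19, d=19, a=2
  k=2: m=19, d=1, a=38
d=1 and a=2a₀=38 at k=2, so the next step gives (m, d) = (19, 19) again — its k=1 value — and the period has length 2.

[19; 2, 38]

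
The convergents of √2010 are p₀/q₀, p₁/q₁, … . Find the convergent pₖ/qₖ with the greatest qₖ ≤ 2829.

120556/2689

√2010 = [44; 1, 4, 1, 88, …] (period length 4).
Convergents:
  p_0/q_0 = 44/1
  p_1/q_1 = 45/1
  p_2/q_2 = 224/5
  p_3/q_3 = 269/6
  p_4/q_4 = 23896/533
  p_5/q_5 = 24165/539
  p_6/q_6 = 120556/2689
  p_7/q_7 = 144721/3228
q_6 = 2689 ≤ 2829 < 3228 = q_7, so the answer is 120556/2689.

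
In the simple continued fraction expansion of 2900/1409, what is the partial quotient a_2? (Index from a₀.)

2900 = 2·1409 + 82   →  a_0 = 2
1409 = 17·82 + 15   →  a_1 = 17
82 = 5·15 + 7   →  a_2 = 5

5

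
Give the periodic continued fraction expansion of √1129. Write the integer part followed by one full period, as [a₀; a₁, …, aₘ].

a₀ = ⌊√1129⌋ = 33.
With m₀=0, d₀=1 and mₖ₊₁ = dₖaₖ − mₖ, dₖ₊₁ = (n − mₖ₊₁²)/dₖ, aₖ₊₁ = ⌊(a₀+mₖ₊₁)/dₖ₊₁⌋:
  k=1: m=33, d=40, a=1
  k=2: m=7, d=27, a=1
  k=3: m=20, d=27, a=1
  k=4: m=7, d=40, a=1
  k=5: m=33, d=1, a=66
d=1 and a=2a₀=66 at k=5, so the next step gives (m, d) = (33, 40) again — its k=1 value — and the period has length 5.

[33; 1, 1, 1, 1, 66]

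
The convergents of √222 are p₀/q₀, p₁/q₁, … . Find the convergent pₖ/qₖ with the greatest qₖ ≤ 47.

149/10

√222 = [14; 1, 8, 1, 28, …] (period length 4).
Convergents:
  p_0/q_0 = 14/1
  p_1/q_1 = 15/1
  p_2/q_2 = 134/9
  p_3/q_3 = 149/10
  p_4/q_4 = 4306/289
q_3 = 10 ≤ 47 < 289 = q_4, so the answer is 149/10.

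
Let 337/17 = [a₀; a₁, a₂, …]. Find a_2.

4

337 = 19·17 + 14   →  a_0 = 19
17 = 1·14 + 3   →  a_1 = 1
14 = 4·3 + 2   →  a_2 = 4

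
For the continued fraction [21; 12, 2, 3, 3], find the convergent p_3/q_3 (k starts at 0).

1834/87

Using pₖ = aₖpₖ₋₁ + pₖ₋₂, qₖ = aₖqₖ₋₁ + qₖ₋₂ (with p₋₁=1, p₋₂=0, q₋₁=0, q₋₂=1):
  k=0: a=21, p=21, q=1
  k=1: a=12, p=253, q=12
  k=2: a=2, p=527, q=25
  k=3: a=3, p=1834, q=87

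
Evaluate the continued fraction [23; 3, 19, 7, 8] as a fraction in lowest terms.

Using pₖ = aₖpₖ₋₁ + pₖ₋₂ and qₖ = aₖqₖ₋₁ + qₖ₋₂:
  k=0: a=23, p=23, q=1
  k=1: a=3, p=70, q=3
  k=2: a=19, p=1353, q=58
  k=3: a=7, p=9541, q=409
  k=4: a=8, p=77681, q=3330

77681/3330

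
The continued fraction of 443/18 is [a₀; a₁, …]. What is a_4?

443 = 24·18 + 11   →  a_0 = 24
18 = 1·11 + 7   →  a_1 = 1
11 = 1·7 + 4   →  a_2 = 1
7 = 1·4 + 3   →  a_3 = 1
4 = 1·3 + 1   →  a_4 = 1

1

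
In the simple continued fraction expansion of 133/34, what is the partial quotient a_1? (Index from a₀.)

133 = 3·34 + 31   →  a_0 = 3
34 = 1·31 + 3   →  a_1 = 1

1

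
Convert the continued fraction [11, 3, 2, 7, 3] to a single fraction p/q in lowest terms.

Fold from the inside: start with 3/1.
  7 + 1/3 = 22/3
  2 + 3/22 = 47/22
  3 + 22/47 = 163/47
  11 + 47/163 = 1840/163

1840/163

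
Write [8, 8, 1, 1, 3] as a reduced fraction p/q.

487/60

Using pₖ = aₖpₖ₋₁ + pₖ₋₂ and qₖ = aₖqₖ₋₁ + qₖ₋₂:
  k=0: a=8, p=8, q=1
  k=1: a=8, p=65, q=8
  k=2: a=1, p=73, q=9
  k=3: a=1, p=138, q=17
  k=4: a=3, p=487, q=60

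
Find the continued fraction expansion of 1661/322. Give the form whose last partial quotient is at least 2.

1661 = 5·322 + 51
322 = 6·51 + 16
51 = 3·16 + 3
16 = 5·3 + 1
3 = 3·1 + 0  (stop)
So 1661/322 = [5; 6, 3, 5, 3].

[5; 6, 3, 5, 3]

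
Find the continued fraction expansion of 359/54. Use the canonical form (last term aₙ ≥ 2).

359 = 6×54 + 35
54 = 1×35 + 19
35 = 1×19 + 16
19 = 1×16 + 3
16 = 5×3 + 1
3 = 3×1 + 0  (stop)
So 359/54 = [6; 1, 1, 1, 5, 3].

[6; 1, 1, 1, 5, 3]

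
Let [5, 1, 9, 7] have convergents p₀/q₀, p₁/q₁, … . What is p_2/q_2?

Using pₖ = aₖpₖ₋₁ + pₖ₋₂, qₖ = aₖqₖ₋₁ + qₖ₋₂ (with p₋₁=1, p₋₂=0, q₋₁=0, q₋₂=1):
  k=0: a=5, p=5, q=1
  k=1: a=1, p=6, q=1
  k=2: a=9, p=59, q=10

59/10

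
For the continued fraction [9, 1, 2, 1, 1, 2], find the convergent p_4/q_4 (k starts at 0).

68/7

Using pₖ = aₖpₖ₋₁ + pₖ₋₂, qₖ = aₖqₖ₋₁ + qₖ₋₂ (with p₋₁=1, p₋₂=0, q₋₁=0, q₋₂=1):
  k=0: a=9, p=9, q=1
  k=1: a=1, p=10, q=1
  k=2: a=2, p=29, q=3
  k=3: a=1, p=39, q=4
  k=4: a=1, p=68, q=7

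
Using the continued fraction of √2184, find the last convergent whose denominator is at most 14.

514/11

√2184 = [46; 1, 2, 1, 2, 1, 92, …] (period length 6).
Convergents:
  p_0/q_0 = 46/1
  p_1/q_1 = 47/1
  p_2/q_2 = 140/3
  p_3/q_3 = 187/4
  p_4/q_4 = 514/11
  p_5/q_5 = 701/15
q_4 = 11 ≤ 14 < 15 = q_5, so the answer is 514/11.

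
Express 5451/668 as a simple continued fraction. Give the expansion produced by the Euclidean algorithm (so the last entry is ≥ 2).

[8; 6, 4, 8, 1, 2]

5451 = 8*668 + 107
668 = 6*107 + 26
107 = 4*26 + 3
26 = 8*3 + 2
3 = 1*2 + 1
2 = 2*1 + 0  (stop)
So 5451/668 = [8; 6, 4, 8, 1, 2].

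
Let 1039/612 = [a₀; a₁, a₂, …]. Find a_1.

1

1039 = 1·612 + 427   →  a_0 = 1
612 = 1·427 + 185   →  a_1 = 1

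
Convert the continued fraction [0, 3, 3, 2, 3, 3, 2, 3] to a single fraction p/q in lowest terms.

Fold from the inside: start with 3/1.
  2 + 1/3 = 7/3
  3 + 3/7 = 24/7
  3 + 7/24 = 79/24
  2 + 24/79 = 182/79
  3 + 79/182 = 625/182
  3 + 182/625 = 2057/625
  0 + 625/2057 = 625/2057

625/2057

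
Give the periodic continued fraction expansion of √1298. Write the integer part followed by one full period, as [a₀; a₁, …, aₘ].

[36; 36, 72]

a₀ = ⌊√1298⌋ = 36.
With m₀=0, d₀=1 and mₖ₊₁ = dₖaₖ − mₖ, dₖ₊₁ = (n − mₖ₊₁²)/dₖ, aₖ₊₁ = ⌊(a₀+mₖ₊₁)/dₖ₊₁⌋:
  k=1: m=36, d=2, a=36
  k=2: m=36, d=1, a=72
d=1 and a=2a₀=72 at k=2, so the next step gives (m, d) = (36, 2) again — its k=1 value — and the period has length 2.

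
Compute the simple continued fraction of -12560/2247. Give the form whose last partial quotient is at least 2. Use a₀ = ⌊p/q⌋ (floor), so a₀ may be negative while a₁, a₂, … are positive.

-12560 = -6·2247 + 922
2247 = 2·922 + 403
922 = 2·403 + 116
403 = 3·116 + 55
116 = 2·55 + 6
55 = 9·6 + 1
6 = 6·1 + 0  (stop)
So -12560/2247 = [-6; 2, 2, 3, 2, 9, 6].

[-6; 2, 2, 3, 2, 9, 6]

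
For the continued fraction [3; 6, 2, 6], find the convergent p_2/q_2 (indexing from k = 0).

41/13

Using pₖ = aₖpₖ₋₁ + pₖ₋₂, qₖ = aₖqₖ₋₁ + qₖ₋₂ (with p₋₁=1, p₋₂=0, q₋₁=0, q₋₂=1):
  k=0: a=3, p=3, q=1
  k=1: a=6, p=19, q=6
  k=2: a=2, p=41, q=13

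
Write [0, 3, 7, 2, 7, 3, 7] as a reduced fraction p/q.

2569/8051

Fold from the inside: start with 7/1.
  3 + 1/7 = 22/7
  7 + 7/22 = 161/22
  2 + 22/161 = 344/161
  7 + 161/344 = 2569/344
  3 + 344/2569 = 8051/2569
  0 + 2569/8051 = 2569/8051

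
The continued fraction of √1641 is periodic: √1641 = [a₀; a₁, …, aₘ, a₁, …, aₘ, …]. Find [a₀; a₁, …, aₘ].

a₀ = ⌊√1641⌋ = 40.
With m₀=0, d₀=1 and mₖ₊₁ = dₖaₖ − mₖ, dₖ₊₁ = (n − mₖ₊₁²)/dₖ, aₖ₊₁ = ⌊(a₀+mₖ₊₁)/dₖ₊₁⌋:
  k=1: m=40, d=41, a=1
  k=2: m=1, d=40, a=1
  k=3: m=39, d=3, a=26
  k=4: m=39, d=40, a=1
  k=5: m=1, d=41, a=1
  k=6: m=40, d=1, a=80
d=1 and a=2a₀=80 at k=6, so the next step gives (m, d) = (40, 41) again — its k=1 value — and the period has length 6.

[40; 1, 1, 26, 1, 1, 80]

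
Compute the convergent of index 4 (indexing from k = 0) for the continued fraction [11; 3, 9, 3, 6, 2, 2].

Using pₖ = aₖpₖ₋₁ + pₖ₋₂, qₖ = aₖqₖ₋₁ + qₖ₋₂ (with p₋₁=1, p₋₂=0, q₋₁=0, q₋₂=1):
  k=0: a=11, p=11, q=1
  k=1: a=3, p=34, q=3
  k=2: a=9, p=317, q=28
  k=3: a=3, p=985, q=87
  k=4: a=6, p=6227, q=550

6227/550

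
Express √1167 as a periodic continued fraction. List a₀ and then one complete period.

[34; 6, 5, 11, 5, 6, 68]

a₀ = ⌊√1167⌋ = 34.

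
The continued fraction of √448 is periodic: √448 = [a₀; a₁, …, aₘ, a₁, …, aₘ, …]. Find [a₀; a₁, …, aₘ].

a₀ = ⌊√448⌋ = 21.

[21; 6, 42]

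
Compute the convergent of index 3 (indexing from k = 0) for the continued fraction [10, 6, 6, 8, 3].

3069/302

Using pₖ = aₖpₖ₋₁ + pₖ₋₂, qₖ = aₖqₖ₋₁ + qₖ₋₂ (with p₋₁=1, p₋₂=0, q₋₁=0, q₋₂=1):
  k=0: a=10, p=10, q=1
  k=1: a=6, p=61, q=6
  k=2: a=6, p=376, q=37
  k=3: a=8, p=3069, q=302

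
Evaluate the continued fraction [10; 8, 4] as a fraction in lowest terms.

334/33

Using pₖ = aₖpₖ₋₁ + pₖ₋₂ and qₖ = aₖqₖ₋₁ + qₖ₋₂:
  k=0: a=10, p=10, q=1
  k=1: a=8, p=81, q=8
  k=2: a=4, p=334, q=33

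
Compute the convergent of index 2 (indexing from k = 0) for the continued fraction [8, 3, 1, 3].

33/4

Using pₖ = aₖpₖ₋₁ + pₖ₋₂, qₖ = aₖqₖ₋₁ + qₖ₋₂ (with p₋₁=1, p₋₂=0, q₋₁=0, q₋₂=1):
  k=0: a=8, p=8, q=1
  k=1: a=3, p=25, q=3
  k=2: a=1, p=33, q=4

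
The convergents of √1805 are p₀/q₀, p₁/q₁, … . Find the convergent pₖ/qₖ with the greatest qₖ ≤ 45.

√1805 = [42; 2, 16, 2, 84, …] (period length 4).
Convergents:
  p_0/q_0 = 42/1
  p_1/q_1 = 85/2
  p_2/q_2 = 1402/33
  p_3/q_3 = 2889/68
q_2 = 33 ≤ 45 < 68 = q_3, so the answer is 1402/33.

1402/33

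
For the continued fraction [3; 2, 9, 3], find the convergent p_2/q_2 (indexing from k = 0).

Using pₖ = aₖpₖ₋₁ + pₖ₋₂, qₖ = aₖqₖ₋₁ + qₖ₋₂ (with p₋₁=1, p₋₂=0, q₋₁=0, q₋₂=1):
  k=0: a=3, p=3, q=1
  k=1: a=2, p=7, q=2
  k=2: a=9, p=66, q=19

66/19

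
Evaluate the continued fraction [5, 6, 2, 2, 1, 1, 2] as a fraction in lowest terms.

Fold from the inside: start with 2/1.
  1 + 1/2 = 3/2
  1 + 2/3 = 5/3
  2 + 3/5 = 13/5
  2 + 5/13 = 31/13
  6 + 13/31 = 199/31
  5 + 31/199 = 1026/199

1026/199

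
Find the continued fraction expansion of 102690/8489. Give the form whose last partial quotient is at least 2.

[12; 10, 3, 17, 1, 14]

102690 = 12×8489 + 822
8489 = 10×822 + 269
822 = 3×269 + 15
269 = 17×15 + 14
15 = 1×14 + 1
14 = 14×1 + 0  (stop)
So 102690/8489 = [12; 10, 3, 17, 1, 14].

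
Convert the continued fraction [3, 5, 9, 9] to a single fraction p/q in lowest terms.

1339/419

Fold from the inside: start with 9/1.
  9 + 1/9 = 82/9
  5 + 9/82 = 419/82
  3 + 82/419 = 1339/419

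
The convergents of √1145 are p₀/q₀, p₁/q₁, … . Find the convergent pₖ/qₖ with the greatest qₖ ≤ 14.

√1145 = [33; 1, 5, 5, 1, 66, …] (period length 5).
Convergents:
  p_0/q_0 = 33/1
  p_1/q_1 = 34/1
  p_2/q_2 = 203/6
  p_3/q_3 = 1049/31
q_2 = 6 ≤ 14 < 31 = q_3, so the answer is 203/6.

203/6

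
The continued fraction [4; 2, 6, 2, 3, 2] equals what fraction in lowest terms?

991/222

Fold from the inside: start with 2/1.
  3 + 1/2 = 7/2
  2 + 2/7 = 16/7
  6 + 7/16 = 103/16
  2 + 16/103 = 222/103
  4 + 103/222 = 991/222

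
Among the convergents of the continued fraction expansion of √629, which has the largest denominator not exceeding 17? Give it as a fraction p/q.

√629 = [25; 12, 1, 1, 12, 50, …] (period length 5).
Convergents:
  p_0/q_0 = 25/1
  p_1/q_1 = 301/12
  p_2/q_2 = 326/13
  p_3/q_3 = 627/25
q_2 = 13 ≤ 17 < 25 = q_3, so the answer is 326/13.

326/13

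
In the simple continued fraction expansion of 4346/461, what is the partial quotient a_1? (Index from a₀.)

4346 = 9·461 + 197   →  a_0 = 9
461 = 2·197 + 67   →  a_1 = 2

2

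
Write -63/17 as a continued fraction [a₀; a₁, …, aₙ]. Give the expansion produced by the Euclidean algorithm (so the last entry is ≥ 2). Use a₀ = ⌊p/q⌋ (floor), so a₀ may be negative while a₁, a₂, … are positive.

-63 = -4×17 + 5
17 = 3×5 + 2
5 = 2×2 + 1
2 = 2×1 + 0  (stop)
So -63/17 = [-4; 3, 2, 2].

[-4; 3, 2, 2]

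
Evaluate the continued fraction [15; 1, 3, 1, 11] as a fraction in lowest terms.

Using pₖ = aₖpₖ₋₁ + pₖ₋₂ and qₖ = aₖqₖ₋₁ + qₖ₋₂:
  k=0: a=15, p=15, q=1
  k=1: a=1, p=16, q=1
  k=2: a=3, p=63, q=4
  k=3: a=1, p=79, q=5
  k=4: a=11, p=932, q=59

932/59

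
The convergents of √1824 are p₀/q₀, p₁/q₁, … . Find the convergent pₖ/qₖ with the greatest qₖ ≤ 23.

√1824 = [42; 1, 2, 2, 2, 1, 84, …] (period length 6).
Convergents:
  p_0/q_0 = 42/1
  p_1/q_1 = 43/1
  p_2/q_2 = 128/3
  p_3/q_3 = 299/7
  p_4/q_4 = 726/17
  p_5/q_5 = 1025/24
q_4 = 17 ≤ 23 < 24 = q_5, so the answer is 726/17.

726/17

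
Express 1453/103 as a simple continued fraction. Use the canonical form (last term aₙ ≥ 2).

[14; 9, 2, 1, 3]

1453 = 14*103 + 11
103 = 9*11 + 4
11 = 2*4 + 3
4 = 1*3 + 1
3 = 3*1 + 0  (stop)
So 1453/103 = [14; 9, 2, 1, 3].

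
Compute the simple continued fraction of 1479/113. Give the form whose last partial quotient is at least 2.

1479 = 13*113 + 10
113 = 11*10 + 3
10 = 3*3 + 1
3 = 3*1 + 0  (stop)
So 1479/113 = [13; 11, 3, 3].

[13; 11, 3, 3]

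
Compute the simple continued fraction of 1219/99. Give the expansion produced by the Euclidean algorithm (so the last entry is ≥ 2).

[12; 3, 5, 6]

1219 = 12*99 + 31
99 = 3*31 + 6
31 = 5*6 + 1
6 = 6*1 + 0  (stop)
So 1219/99 = [12; 3, 5, 6].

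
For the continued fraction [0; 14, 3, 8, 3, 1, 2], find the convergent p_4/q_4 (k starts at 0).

78/1117

Using pₖ = aₖpₖ₋₁ + pₖ₋₂, qₖ = aₖqₖ₋₁ + qₖ₋₂ (with p₋₁=1, p₋₂=0, q₋₁=0, q₋₂=1):
  k=0: a=0, p=0, q=1
  k=1: a=14, p=1, q=14
  k=2: a=3, p=3, q=43
  k=3: a=8, p=25, q=358
  k=4: a=3, p=78, q=1117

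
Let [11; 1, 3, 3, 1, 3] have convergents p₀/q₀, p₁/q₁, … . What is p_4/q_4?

Using pₖ = aₖpₖ₋₁ + pₖ₋₂, qₖ = aₖqₖ₋₁ + qₖ₋₂ (with p₋₁=1, p₋₂=0, q₋₁=0, q₋₂=1):
  k=0: a=11, p=11, q=1
  k=1: a=1, p=12, q=1
  k=2: a=3, p=47, q=4
  k=3: a=3, p=153, q=13
  k=4: a=1, p=200, q=17

200/17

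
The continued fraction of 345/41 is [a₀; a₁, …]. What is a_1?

2

345 = 8·41 + 17   →  a_0 = 8
41 = 2·17 + 7   →  a_1 = 2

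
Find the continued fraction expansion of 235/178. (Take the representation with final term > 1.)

235 = 1×178 + 57
178 = 3×57 + 7
57 = 8×7 + 1
7 = 7×1 + 0  (stop)
So 235/178 = [1; 3, 8, 7].

[1; 3, 8, 7]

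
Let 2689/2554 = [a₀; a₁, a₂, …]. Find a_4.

3

2689 = 1·2554 + 135   →  a_0 = 1
2554 = 18·135 + 124   →  a_1 = 18
135 = 1·124 + 11   →  a_2 = 1
124 = 11·11 + 3   →  a_3 = 11
11 = 3·3 + 2   →  a_4 = 3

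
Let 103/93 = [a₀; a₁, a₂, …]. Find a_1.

103 = 1·93 + 10   →  a_0 = 1
93 = 9·10 + 3   →  a_1 = 9

9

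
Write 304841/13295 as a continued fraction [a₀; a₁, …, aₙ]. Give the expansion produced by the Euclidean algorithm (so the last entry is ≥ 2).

[22; 1, 13, 11, 1, 18, 1, 3]

304841 = 22×13295 + 12351
13295 = 1×12351 + 944
12351 = 13×944 + 79
944 = 11×79 + 75
79 = 1×75 + 4
75 = 18×4 + 3
4 = 1×3 + 1
3 = 3×1 + 0  (stop)
So 304841/13295 = [22; 1, 13, 11, 1, 18, 1, 3].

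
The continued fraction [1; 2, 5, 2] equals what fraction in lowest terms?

35/24

Fold from the inside: start with 2/1.
  5 + 1/2 = 11/2
  2 + 2/11 = 24/11
  1 + 11/24 = 35/24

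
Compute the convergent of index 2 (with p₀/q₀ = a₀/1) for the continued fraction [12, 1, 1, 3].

25/2

Using pₖ = aₖpₖ₋₁ + pₖ₋₂, qₖ = aₖqₖ₋₁ + qₖ₋₂ (with p₋₁=1, p₋₂=0, q₋₁=0, q₋₂=1):
  k=0: a=12, p=12, q=1
  k=1: a=1, p=13, q=1
  k=2: a=1, p=25, q=2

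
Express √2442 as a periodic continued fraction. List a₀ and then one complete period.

[49; 2, 2, 2, 98]

a₀ = ⌊√2442⌋ = 49.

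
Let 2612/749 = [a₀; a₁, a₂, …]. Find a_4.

2612 = 3·749 + 365   →  a_0 = 3
749 = 2·365 + 19   →  a_1 = 2
365 = 19·19 + 4   →  a_2 = 19
19 = 4·4 + 3   →  a_3 = 4
4 = 1·3 + 1   →  a_4 = 1

1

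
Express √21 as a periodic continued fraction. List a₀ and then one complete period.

a₀ = ⌊√21⌋ = 4.
With m₀=0, d₀=1 and mₖ₊₁ = dₖaₖ − mₖ, dₖ₊₁ = (n − mₖ₊₁²)/dₖ, aₖ₊₁ = ⌊(a₀+mₖ₊₁)/dₖ₊₁⌋:
  k=1: m=4, d=5, a=1
  k=2: m=1, d=4, a=1
  k=3: m=3, d=3, a=2
  k=4: m=3, d=4, a=1
  k=5: m=1, d=5, a=1
  k=6: m=4, d=1, a=8
d=1 and a=2a₀=8 at k=6, so the next step gives (m, d) = (4, 5) again — its k=1 value — and the period has length 6.

[4; 1, 1, 2, 1, 1, 8]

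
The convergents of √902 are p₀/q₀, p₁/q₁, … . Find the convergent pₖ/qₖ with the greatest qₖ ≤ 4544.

54090/1801

√902 = [30; 30, 60, …] (period length 2).
Convergents:
  p_0/q_0 = 30/1
  p_1/q_1 = 901/30
  p_2/q_2 = 54090/1801
  p_3/q_3 = 1623601/54060
q_2 = 1801 ≤ 4544 < 54060 = q_3, so the answer is 54090/1801.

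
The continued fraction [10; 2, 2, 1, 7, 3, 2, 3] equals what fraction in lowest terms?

14023/1345

Fold from the inside: start with 3/1.
  2 + 1/3 = 7/3
  3 + 3/7 = 24/7
  7 + 7/24 = 175/24
  1 + 24/175 = 199/175
  2 + 175/199 = 573/199
  2 + 199/573 = 1345/573
  10 + 573/1345 = 14023/1345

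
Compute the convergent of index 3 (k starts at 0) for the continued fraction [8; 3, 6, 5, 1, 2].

Using pₖ = aₖpₖ₋₁ + pₖ₋₂, qₖ = aₖqₖ₋₁ + qₖ₋₂ (with p₋₁=1, p₋₂=0, q₋₁=0, q₋₂=1):
  k=0: a=8, p=8, q=1
  k=1: a=3, p=25, q=3
  k=2: a=6, p=158, q=19
  k=3: a=5, p=815, q=98

815/98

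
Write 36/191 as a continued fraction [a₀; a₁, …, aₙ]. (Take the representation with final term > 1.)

[0; 5, 3, 3, 1, 2]

36 = 0·191 + 36
191 = 5·36 + 11
36 = 3·11 + 3
11 = 3·3 + 2
3 = 1·2 + 1
2 = 2·1 + 0  (stop)
So 36/191 = [0; 5, 3, 3, 1, 2].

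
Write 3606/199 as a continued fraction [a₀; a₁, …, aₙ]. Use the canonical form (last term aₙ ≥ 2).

3606 = 18*199 + 24
199 = 8*24 + 7
24 = 3*7 + 3
7 = 2*3 + 1
3 = 3*1 + 0  (stop)
So 3606/199 = [18; 8, 3, 2, 3].

[18; 8, 3, 2, 3]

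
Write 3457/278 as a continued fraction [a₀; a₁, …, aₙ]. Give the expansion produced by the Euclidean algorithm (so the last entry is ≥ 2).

[12; 2, 3, 2, 1, 3, 3]

3457 = 12*278 + 121
278 = 2*121 + 36
121 = 3*36 + 13
36 = 2*13 + 10
13 = 1*10 + 3
10 = 3*3 + 1
3 = 3*1 + 0  (stop)
So 3457/278 = [12; 2, 3, 2, 1, 3, 3].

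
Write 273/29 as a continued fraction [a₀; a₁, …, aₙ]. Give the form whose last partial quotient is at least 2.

273 = 9*29 + 12
29 = 2*12 + 5
12 = 2*5 + 2
5 = 2*2 + 1
2 = 2*1 + 0  (stop)
So 273/29 = [9; 2, 2, 2, 2].

[9; 2, 2, 2, 2]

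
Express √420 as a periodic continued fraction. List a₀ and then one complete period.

[20; 2, 40]

a₀ = ⌊√420⌋ = 20.
With m₀=0, d₀=1 and mₖ₊₁ = dₖaₖ − mₖ, dₖ₊₁ = (n − mₖ₊₁²)/dₖ, aₖ₊₁ = ⌊(a₀+mₖ₊₁)/dₖ₊₁⌋:
  k=1: m=20, d=20, a=2
  k=2: m=20, d=1, a=40
d=1 and a=2a₀=40 at k=2, so the next step gives (m, d) = (20, 20) again — its k=1 value — and the period has length 2.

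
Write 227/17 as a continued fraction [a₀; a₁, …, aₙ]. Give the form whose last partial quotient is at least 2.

[13; 2, 1, 5]

227 = 13×17 + 6
17 = 2×6 + 5
6 = 1×5 + 1
5 = 5×1 + 0  (stop)
So 227/17 = [13; 2, 1, 5].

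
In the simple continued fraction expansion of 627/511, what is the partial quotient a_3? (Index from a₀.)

2

627 = 1·511 + 116   →  a_0 = 1
511 = 4·116 + 47   →  a_1 = 4
116 = 2·47 + 22   →  a_2 = 2
47 = 2·22 + 3   →  a_3 = 2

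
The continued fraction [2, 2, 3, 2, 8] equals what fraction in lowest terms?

329/135

Fold from the inside: start with 8/1.
  2 + 1/8 = 17/8
  3 + 8/17 = 59/17
  2 + 17/59 = 135/59
  2 + 59/135 = 329/135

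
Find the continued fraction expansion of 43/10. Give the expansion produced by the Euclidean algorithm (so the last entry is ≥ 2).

43 = 4·10 + 3
10 = 3·3 + 1
3 = 3·1 + 0  (stop)
So 43/10 = [4; 3, 3].

[4; 3, 3]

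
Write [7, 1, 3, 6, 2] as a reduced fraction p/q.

419/54

Using pₖ = aₖpₖ₋₁ + pₖ₋₂ and qₖ = aₖqₖ₋₁ + qₖ₋₂:
  k=0: a=7, p=7, q=1
  k=1: a=1, p=8, q=1
  k=2: a=3, p=31, q=4
  k=3: a=6, p=194, q=25
  k=4: a=2, p=419, q=54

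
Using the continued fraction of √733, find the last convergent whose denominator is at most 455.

9882/365

√733 = [27; 13, 1, 1, 13, 54, …] (period length 5).
Convergents:
  p_0/q_0 = 27/1
  p_1/q_1 = 352/13
  p_2/q_2 = 379/14
  p_3/q_3 = 731/27
  p_4/q_4 = 9882/365
  p_5/q_5 = 534359/19737
q_4 = 365 ≤ 455 < 19737 = q_5, so the answer is 9882/365.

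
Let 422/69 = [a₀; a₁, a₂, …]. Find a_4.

422 = 6·69 + 8   →  a_0 = 6
69 = 8·8 + 5   →  a_1 = 8
8 = 1·5 + 3   →  a_2 = 1
5 = 1·3 + 2   →  a_3 = 1
3 = 1·2 + 1   →  a_4 = 1

1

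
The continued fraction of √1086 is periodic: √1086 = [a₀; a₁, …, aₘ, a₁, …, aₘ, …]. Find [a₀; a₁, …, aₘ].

a₀ = ⌊√1086⌋ = 32.

[32; 1, 20, 1, 64]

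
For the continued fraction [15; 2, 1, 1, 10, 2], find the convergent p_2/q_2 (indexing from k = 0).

Using pₖ = aₖpₖ₋₁ + pₖ₋₂, qₖ = aₖqₖ₋₁ + qₖ₋₂ (with p₋₁=1, p₋₂=0, q₋₁=0, q₋₂=1):
  k=0: a=15, p=15, q=1
  k=1: a=2, p=31, q=2
  k=2: a=1, p=46, q=3

46/3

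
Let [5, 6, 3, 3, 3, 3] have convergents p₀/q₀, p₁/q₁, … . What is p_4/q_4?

1073/208

Using pₖ = aₖpₖ₋₁ + pₖ₋₂, qₖ = aₖqₖ₋₁ + qₖ₋₂ (with p₋₁=1, p₋₂=0, q₋₁=0, q₋₂=1):
  k=0: a=5, p=5, q=1
  k=1: a=6, p=31, q=6
  k=2: a=3, p=98, q=19
  k=3: a=3, p=325, q=63
  k=4: a=3, p=1073, q=208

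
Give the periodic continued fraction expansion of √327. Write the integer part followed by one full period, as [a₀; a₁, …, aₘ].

a₀ = ⌊√327⌋ = 18.
With m₀=0, d₀=1 and mₖ₊₁ = dₖaₖ − mₖ, dₖ₊₁ = (n − mₖ₊₁²)/dₖ, aₖ₊₁ = ⌊(a₀+mₖ₊₁)/dₖ₊₁⌋:
  k=1: m=18, d=3, a=12
  k=2: m=18, d=1, a=36
d=1 and a=2a₀=36 at k=2, so the next step gives (m, d) = (18, 3) again — its k=1 value — and the period has length 2.

[18; 12, 36]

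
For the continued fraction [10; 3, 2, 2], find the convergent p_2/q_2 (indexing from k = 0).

72/7

Using pₖ = aₖpₖ₋₁ + pₖ₋₂, qₖ = aₖqₖ₋₁ + qₖ₋₂ (with p₋₁=1, p₋₂=0, q₋₁=0, q₋₂=1):
  k=0: a=10, p=10, q=1
  k=1: a=3, p=31, q=3
  k=2: a=2, p=72, q=7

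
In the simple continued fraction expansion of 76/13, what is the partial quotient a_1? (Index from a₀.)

1

76 = 5·13 + 11   →  a_0 = 5
13 = 1·11 + 2   →  a_1 = 1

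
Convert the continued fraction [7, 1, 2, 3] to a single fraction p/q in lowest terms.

77/10

Using pₖ = aₖpₖ₋₁ + pₖ₋₂ and qₖ = aₖqₖ₋₁ + qₖ₋₂:
  k=0: a=7, p=7, q=1
  k=1: a=1, p=8, q=1
  k=2: a=2, p=23, q=3
  k=3: a=3, p=77, q=10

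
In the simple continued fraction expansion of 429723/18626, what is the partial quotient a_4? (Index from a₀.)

3

429723 = 23·18626 + 1325   →  a_0 = 23
18626 = 14·1325 + 76   →  a_1 = 14
1325 = 17·76 + 33   →  a_2 = 17
76 = 2·33 + 10   →  a_3 = 2
33 = 3·10 + 3   →  a_4 = 3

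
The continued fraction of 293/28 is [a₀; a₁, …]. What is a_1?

293 = 10·28 + 13   →  a_0 = 10
28 = 2·13 + 2   →  a_1 = 2

2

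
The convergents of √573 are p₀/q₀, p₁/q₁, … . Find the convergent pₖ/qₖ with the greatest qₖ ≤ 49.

383/16

√573 = [23; 1, 14, 1, 46, …] (period length 4).
Convergents:
  p_0/q_0 = 23/1
  p_1/q_1 = 24/1
  p_2/q_2 = 359/15
  p_3/q_3 = 383/16
  p_4/q_4 = 17977/751
q_3 = 16 ≤ 49 < 751 = q_4, so the answer is 383/16.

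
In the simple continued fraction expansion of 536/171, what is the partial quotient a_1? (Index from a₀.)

536 = 3·171 + 23   →  a_0 = 3
171 = 7·23 + 10   →  a_1 = 7

7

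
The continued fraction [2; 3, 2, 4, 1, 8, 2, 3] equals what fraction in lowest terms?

Using pₖ = aₖpₖ₋₁ + pₖ₋₂ and qₖ = aₖqₖ₋₁ + qₖ₋₂:
  k=0: a=2, p=2, q=1
  k=1: a=3, p=7, q=3
  k=2: a=2, p=16, q=7
  k=3: a=4, p=71, q=31
  k=4: a=1, p=87, q=38
  k=5: a=8, p=767, q=335
  k=6: a=2, p=1621, q=708
  k=7: a=3, p=5630, q=2459

5630/2459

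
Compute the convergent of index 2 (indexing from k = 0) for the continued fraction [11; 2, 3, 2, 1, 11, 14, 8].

Using pₖ = aₖpₖ₋₁ + pₖ₋₂, qₖ = aₖqₖ₋₁ + qₖ₋₂ (with p₋₁=1, p₋₂=0, q₋₁=0, q₋₂=1):
  k=0: a=11, p=11, q=1
  k=1: a=2, p=23, q=2
  k=2: a=3, p=80, q=7

80/7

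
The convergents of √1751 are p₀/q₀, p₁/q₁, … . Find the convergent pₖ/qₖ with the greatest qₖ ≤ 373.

√1751 = [41; 1, 5, 2, 4, 2, 5, 1, 82, …] (period length 8).
Convergents:
  p_0/q_0 = 41/1
  p_1/q_1 = 42/1
  p_2/q_2 = 251/6
  p_3/q_3 = 544/13
  p_4/q_4 = 2427/58
  p_5/q_5 = 5398/129
  p_6/q_6 = 29417/703
q_5 = 129 ≤ 373 < 703 = q_6, so the answer is 5398/129.

5398/129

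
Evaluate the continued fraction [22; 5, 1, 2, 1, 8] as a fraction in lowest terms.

Using pₖ = aₖpₖ₋₁ + pₖ₋₂ and qₖ = aₖqₖ₋₁ + qₖ₋₂:
  k=0: a=22, p=22, q=1
  k=1: a=5, p=111, q=5
  k=2: a=1, p=133, q=6
  k=3: a=2, p=377, q=17
  k=4: a=1, p=510, q=23
  k=5: a=8, p=4457, q=201

4457/201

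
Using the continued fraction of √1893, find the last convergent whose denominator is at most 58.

2480/57

√1893 = [43; 1, 1, 28, 1, 1, 86, …] (period length 6).
Convergents:
  p_0/q_0 = 43/1
  p_1/q_1 = 44/1
  p_2/q_2 = 87/2
  p_3/q_3 = 2480/57
  p_4/q_4 = 2567/59
q_3 = 57 ≤ 58 < 59 = q_4, so the answer is 2480/57.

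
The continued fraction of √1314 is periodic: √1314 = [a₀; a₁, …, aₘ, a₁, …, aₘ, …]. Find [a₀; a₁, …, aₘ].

a₀ = ⌊√1314⌋ = 36.
With m₀=0, d₀=1 and mₖ₊₁ = dₖaₖ − mₖ, dₖ₊₁ = (n − mₖ₊₁²)/dₖ, aₖ₊₁ = ⌊(a₀+mₖ₊₁)/dₖ₊₁⌋:
  k=1: m=36, d=18, a=4
  k=2: m=36, d=1, a=72
d=1 and a=2a₀=72 at k=2, so the next step gives (m, d) = (36, 18) again — its k=1 value — and the period has length 2.

[36; 4, 72]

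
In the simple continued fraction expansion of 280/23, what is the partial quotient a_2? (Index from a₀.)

1

280 = 12·23 + 4   →  a_0 = 12
23 = 5·4 + 3   →  a_1 = 5
4 = 1·3 + 1   →  a_2 = 1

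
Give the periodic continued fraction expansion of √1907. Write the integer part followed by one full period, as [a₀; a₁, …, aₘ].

a₀ = ⌊√1907⌋ = 43.
With m₀=0, d₀=1 and mₖ₊₁ = dₖaₖ − mₖ, dₖ₊₁ = (n − mₖ₊₁²)/dₖ, aₖ₊₁ = ⌊(a₀+mₖ₊₁)/dₖ₊₁⌋:
  k=1: m=43, d=58, a=1
  k=2: m=15, d=29, a=2
  k=3: m=43, d=2, a=43
  k=4: m=43, d=29, a=2
  k=5: m=15, d=58, a=1
  k=6: m=43, d=1, a=86
d=1 and a=2a₀=86 at k=6, so the next step gives (m, d) = (43, 58) again — its k=1 value — and the period has length 6.

[43; 1, 2, 43, 2, 1, 86]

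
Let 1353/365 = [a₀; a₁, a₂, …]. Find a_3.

2

1353 = 3·365 + 258   →  a_0 = 3
365 = 1·258 + 107   →  a_1 = 1
258 = 2·107 + 44   →  a_2 = 2
107 = 2·44 + 19   →  a_3 = 2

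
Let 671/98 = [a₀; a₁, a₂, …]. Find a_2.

671 = 6·98 + 83   →  a_0 = 6
98 = 1·83 + 15   →  a_1 = 1
83 = 5·15 + 8   →  a_2 = 5

5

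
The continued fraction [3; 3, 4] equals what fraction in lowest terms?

Fold from the inside: start with 4/1.
  3 + 1/4 = 13/4
  3 + 4/13 = 43/13

43/13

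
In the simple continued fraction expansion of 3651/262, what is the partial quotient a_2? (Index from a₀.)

3651 = 13·262 + 245   →  a_0 = 13
262 = 1·245 + 17   →  a_1 = 1
245 = 14·17 + 7   →  a_2 = 14

14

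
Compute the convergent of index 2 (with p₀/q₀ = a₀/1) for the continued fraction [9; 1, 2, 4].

29/3

Using pₖ = aₖpₖ₋₁ + pₖ₋₂, qₖ = aₖqₖ₋₁ + qₖ₋₂ (with p₋₁=1, p₋₂=0, q₋₁=0, q₋₂=1):
  k=0: a=9, p=9, q=1
  k=1: a=1, p=10, q=1
  k=2: a=2, p=29, q=3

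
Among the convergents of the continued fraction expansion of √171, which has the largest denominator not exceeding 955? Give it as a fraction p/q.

4433/339

√171 = [13; 13, 26, …] (period length 2).
Convergents:
  p_0/q_0 = 13/1
  p_1/q_1 = 170/13
  p_2/q_2 = 4433/339
  p_3/q_3 = 57799/4420
q_2 = 339 ≤ 955 < 4420 = q_3, so the answer is 4433/339.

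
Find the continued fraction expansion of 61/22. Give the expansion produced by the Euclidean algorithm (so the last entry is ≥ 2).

[2; 1, 3, 2, 2]

61 = 2·22 + 17
22 = 1·17 + 5
17 = 3·5 + 2
5 = 2·2 + 1
2 = 2·1 + 0  (stop)
So 61/22 = [2; 1, 3, 2, 2].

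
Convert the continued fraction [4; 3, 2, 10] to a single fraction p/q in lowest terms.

Fold from the inside: start with 10/1.
  2 + 1/10 = 21/10
  3 + 10/21 = 73/21
  4 + 21/73 = 313/73

313/73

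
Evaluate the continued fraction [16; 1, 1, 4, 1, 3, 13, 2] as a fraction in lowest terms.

19129/1156

Fold from the inside: start with 2/1.
  13 + 1/2 = 27/2
  3 + 2/27 = 83/27
  1 + 27/83 = 110/83
  4 + 83/110 = 523/110
  1 + 110/523 = 633/523
  1 + 523/633 = 1156/633
  16 + 633/1156 = 19129/1156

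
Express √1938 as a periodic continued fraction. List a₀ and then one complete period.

a₀ = ⌊√1938⌋ = 44.
With m₀=0, d₀=1 and mₖ₊₁ = dₖaₖ − mₖ, dₖ₊₁ = (n − mₖ₊₁²)/dₖ, aₖ₊₁ = ⌊(a₀+mₖ₊₁)/dₖ₊₁⌋:
  k=1: m=44, d=2, a=44
  k=2: m=44, d=1, a=88
d=1 and a=2a₀=88 at k=2, so the next step gives (m, d) = (44, 2) again — its k=1 value — and the period has length 2.

[44; 44, 88]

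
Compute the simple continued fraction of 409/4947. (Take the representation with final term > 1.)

[0; 12, 10, 2, 19]

409 = 0*4947 + 409
4947 = 12*409 + 39
409 = 10*39 + 19
39 = 2*19 + 1
19 = 19*1 + 0  (stop)
So 409/4947 = [0; 12, 10, 2, 19].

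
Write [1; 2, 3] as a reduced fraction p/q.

Fold from the inside: start with 3/1.
  2 + 1/3 = 7/3
  1 + 3/7 = 10/7

10/7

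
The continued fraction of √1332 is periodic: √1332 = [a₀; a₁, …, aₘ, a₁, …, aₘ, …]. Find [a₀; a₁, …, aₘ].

[36; 2, 72]

a₀ = ⌊√1332⌋ = 36.
With m₀=0, d₀=1 and mₖ₊₁ = dₖaₖ − mₖ, dₖ₊₁ = (n − mₖ₊₁²)/dₖ, aₖ₊₁ = ⌊(a₀+mₖ₊₁)/dₖ₊₁⌋:
  k=1: m=36, d=36, a=2
  k=2: m=36, d=1, a=72
d=1 and a=2a₀=72 at k=2, so the next step gives (m, d) = (36, 36) again — its k=1 value — and the period has length 2.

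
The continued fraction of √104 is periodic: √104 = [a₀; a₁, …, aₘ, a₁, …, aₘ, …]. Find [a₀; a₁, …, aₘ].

a₀ = ⌊√104⌋ = 10.

[10; 5, 20]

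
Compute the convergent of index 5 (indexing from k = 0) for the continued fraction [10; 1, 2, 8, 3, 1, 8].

1100/103

Using pₖ = aₖpₖ₋₁ + pₖ₋₂, qₖ = aₖqₖ₋₁ + qₖ₋₂ (with p₋₁=1, p₋₂=0, q₋₁=0, q₋₂=1):
  k=0: a=10, p=10, q=1
  k=1: a=1, p=11, q=1
  k=2: a=2, p=32, q=3
  k=3: a=8, p=267, q=25
  k=4: a=3, p=833, q=78
  k=5: a=1, p=1100, q=103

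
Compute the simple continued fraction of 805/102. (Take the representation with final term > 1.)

805 = 7×102 + 91
102 = 1×91 + 11
91 = 8×11 + 3
11 = 3×3 + 2
3 = 1×2 + 1
2 = 2×1 + 0  (stop)
So 805/102 = [7; 1, 8, 3, 1, 2].

[7; 1, 8, 3, 1, 2]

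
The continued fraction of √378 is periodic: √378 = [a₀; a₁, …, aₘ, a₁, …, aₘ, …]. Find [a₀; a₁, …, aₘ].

a₀ = ⌊√378⌋ = 19.
With m₀=0, d₀=1 and mₖ₊₁ = dₖaₖ − mₖ, dₖ₊₁ = (n − mₖ₊₁²)/dₖ, aₖ₊₁ = ⌊(a₀+mₖ₊₁)/dₖ₊₁⌋:
  k=1: m=19, d=17, a=2
  k=2: m=15, d=9, a=3
  k=3: m=12, d=26, a=1
  k=4: m=14, d=7, a=4
  k=5: m=14, d=26, a=1
  k=6: m=12, d=9, a=3
  k=7: m=15, d=17, a=2
  k=8: m=19, d=1, a=38
d=1 and a=2a₀=38 at k=8, so the next step gives (m, d) = (19, 17) again — its k=1 value — and the period has length 8.

[19; 2, 3, 1, 4, 1, 3, 2, 38]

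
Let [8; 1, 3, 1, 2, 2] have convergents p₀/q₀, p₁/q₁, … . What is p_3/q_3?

Using pₖ = aₖpₖ₋₁ + pₖ₋₂, qₖ = aₖqₖ₋₁ + qₖ₋₂ (with p₋₁=1, p₋₂=0, q₋₁=0, q₋₂=1):
  k=0: a=8, p=8, q=1
  k=1: a=1, p=9, q=1
  k=2: a=3, p=35, q=4
  k=3: a=1, p=44, q=5

44/5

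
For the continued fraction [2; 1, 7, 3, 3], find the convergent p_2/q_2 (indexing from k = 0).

23/8

Using pₖ = aₖpₖ₋₁ + pₖ₋₂, qₖ = aₖqₖ₋₁ + qₖ₋₂ (with p₋₁=1, p₋₂=0, q₋₁=0, q₋₂=1):
  k=0: a=2, p=2, q=1
  k=1: a=1, p=3, q=1
  k=2: a=7, p=23, q=8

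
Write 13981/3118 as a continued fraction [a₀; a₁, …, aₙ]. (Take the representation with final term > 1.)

13981 = 4×3118 + 1509
3118 = 2×1509 + 100
1509 = 15×100 + 9
100 = 11×9 + 1
9 = 9×1 + 0  (stop)
So 13981/3118 = [4; 2, 15, 11, 9].

[4; 2, 15, 11, 9]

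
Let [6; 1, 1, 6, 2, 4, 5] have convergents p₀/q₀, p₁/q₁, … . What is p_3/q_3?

Using pₖ = aₖpₖ₋₁ + pₖ₋₂, qₖ = aₖqₖ₋₁ + qₖ₋₂ (with p₋₁=1, p₋₂=0, q₋₁=0, q₋₂=1):
  k=0: a=6, p=6, q=1
  k=1: a=1, p=7, q=1
  k=2: a=1, p=13, q=2
  k=3: a=6, p=85, q=13

85/13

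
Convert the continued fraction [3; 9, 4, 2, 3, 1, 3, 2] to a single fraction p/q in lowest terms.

Using pₖ = aₖpₖ₋₁ + pₖ₋₂ and qₖ = aₖqₖ₋₁ + qₖ₋₂:
  k=0: a=3, p=3, q=1
  k=1: a=9, p=28, q=9
  k=2: a=4, p=115, q=37
  k=3: a=2, p=258, q=83
  k=4: a=3, p=889, q=286
  k=5: a=1, p=1147, q=369
  k=6: a=3, p=4330, q=1393
  k=7: a=2, p=9807, q=3155

9807/3155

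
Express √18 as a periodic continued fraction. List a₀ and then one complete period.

a₀ = ⌊√18⌋ = 4.

[4; 4, 8]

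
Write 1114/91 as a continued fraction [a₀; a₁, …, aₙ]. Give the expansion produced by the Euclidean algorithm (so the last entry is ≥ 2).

[12; 4, 7, 3]

1114 = 12×91 + 22
91 = 4×22 + 3
22 = 7×3 + 1
3 = 3×1 + 0  (stop)
So 1114/91 = [12; 4, 7, 3].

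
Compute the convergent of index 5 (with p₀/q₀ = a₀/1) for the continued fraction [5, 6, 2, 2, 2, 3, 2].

Using pₖ = aₖpₖ₋₁ + pₖ₋₂, qₖ = aₖqₖ₋₁ + qₖ₋₂ (with p₋₁=1, p₋₂=0, q₋₁=0, q₋₂=1):
  k=0: a=5, p=5, q=1
  k=1: a=6, p=31, q=6
  k=2: a=2, p=67, q=13
  k=3: a=2, p=165, q=32
  k=4: a=2, p=397, q=77
  k=5: a=3, p=1356, q=263

1356/263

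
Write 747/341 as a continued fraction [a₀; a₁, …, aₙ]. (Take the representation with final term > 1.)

747 = 2·341 + 65
341 = 5·65 + 16
65 = 4·16 + 1
16 = 16·1 + 0  (stop)
So 747/341 = [2; 5, 4, 16].

[2; 5, 4, 16]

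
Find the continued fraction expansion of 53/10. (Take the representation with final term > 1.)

[5; 3, 3]

53 = 5*10 + 3
10 = 3*3 + 1
3 = 3*1 + 0  (stop)
So 53/10 = [5; 3, 3].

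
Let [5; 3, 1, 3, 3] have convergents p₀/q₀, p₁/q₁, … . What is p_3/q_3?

79/15

Using pₖ = aₖpₖ₋₁ + pₖ₋₂, qₖ = aₖqₖ₋₁ + qₖ₋₂ (with p₋₁=1, p₋₂=0, q₋₁=0, q₋₂=1):
  k=0: a=5, p=5, q=1
  k=1: a=3, p=16, q=3
  k=2: a=1, p=21, q=4
  k=3: a=3, p=79, q=15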